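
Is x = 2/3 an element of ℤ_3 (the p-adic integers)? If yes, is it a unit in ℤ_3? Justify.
x ∉ ℤ_3 (v_3(x) = -1 < 0)

ℤ_3 = {x ∈ ℚ_3 : v_3(x) ≥ 0} and ℤ_3^× = {x ∈ ℤ_3 : v_3(x) = 0}. Here v_3(2/3) = v_3(num) − v_3(den) = -1; compare against these criteria.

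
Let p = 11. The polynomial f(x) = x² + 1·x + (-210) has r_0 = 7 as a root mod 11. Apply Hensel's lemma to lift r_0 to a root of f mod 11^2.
r_1 = 106 (mod 121)

Hensel: r_{i+1} = r_i − f(r_i)·(f′(r_i))^{-1} mod 11^{i+2}, f′(x) = 2x + 1. Iterate:
  r_0 = 7 (mod 11)
  r_1 = 106 (mod 121)
Final: r = 106 satisfies f(r) ≡ 0 mod 11^2.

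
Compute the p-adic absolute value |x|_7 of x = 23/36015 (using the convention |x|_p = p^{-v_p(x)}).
|23/36015|_7 = 2401

Step 1 — compute v_7(x) by factoring powers of 7 out of the numerator and denominator: v_7(23/36015) = -4. Step 2 — apply |x|_p = p^{-v_p(x)} = 7^{4} = 2401.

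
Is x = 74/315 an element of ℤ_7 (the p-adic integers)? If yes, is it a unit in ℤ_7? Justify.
x ∉ ℤ_7 (v_7(x) = -1 < 0)

ℤ_7 = {x ∈ ℚ_7 : v_7(x) ≥ 0} and ℤ_7^× = {x ∈ ℤ_7 : v_7(x) = 0}. Here v_7(74/315) = v_7(num) − v_7(den) = -1; compare against these criteria.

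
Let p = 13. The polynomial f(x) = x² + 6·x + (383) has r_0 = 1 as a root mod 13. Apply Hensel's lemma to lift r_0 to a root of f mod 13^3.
r_2 = 1938 (mod 2197)

Hensel: r_{i+1} = r_i − f(r_i)·(f′(r_i))^{-1} mod 13^{i+2}, f′(x) = 2x + 6. Iterate:
  r_0 = 1 (mod 13)
  r_1 = 79 (mod 169)
  r_2 = 1938 (mod 2197)
Final: r = 1938 satisfies f(r) ≡ 0 mod 13^3.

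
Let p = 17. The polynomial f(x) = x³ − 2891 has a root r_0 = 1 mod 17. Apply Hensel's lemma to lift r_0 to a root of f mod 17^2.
r_1 = 1 (mod 289)

Hensel: r_{i+1} = r_i − f(r_i)/f′(r_i) mod 17^{i+2}, where f′(x) = 3x². Iterate:
  r_0 = 1 (mod 17)
  r_1 = 1 (mod 289)
Final: r = 1 with f(r) ≡ 0 mod 17^2.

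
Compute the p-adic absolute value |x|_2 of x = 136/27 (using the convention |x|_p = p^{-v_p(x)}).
|136/27|_2 = 1/8

Step 1 — compute v_2(x) by factoring powers of 2 out of the numerator and denominator: v_2(136/27) = 3. Step 2 — apply |x|_p = p^{-v_p(x)} = 2^{-3} = 1/8.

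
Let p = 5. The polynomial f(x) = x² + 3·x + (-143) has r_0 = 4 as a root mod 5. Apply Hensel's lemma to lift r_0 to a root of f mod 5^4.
r_3 = 119 (mod 625)

Hensel: r_{i+1} = r_i − f(r_i)·(f′(r_i))^{-1} mod 5^{i+2}, f′(x) = 2x + 3. Iterate:
  r_0 = 4 (mod 5)
  r_1 = 19 (mod 25)
  r_2 = 119 (mod 125)
  r_3 = 119 (mod 625)
Final: r = 119 satisfies f(r) ≡ 0 mod 5^4.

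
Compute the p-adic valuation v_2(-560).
v_2(-560) = 4

v_2(n) is the largest exponent k such that 2^k divides n. Factor out: -560 = -2^4 · 35. (Sign doesn't affect v_p.) So v_2(-560) = 4.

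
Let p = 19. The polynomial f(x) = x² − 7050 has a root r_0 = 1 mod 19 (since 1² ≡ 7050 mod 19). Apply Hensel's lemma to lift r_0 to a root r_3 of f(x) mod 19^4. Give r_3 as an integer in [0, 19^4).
r_3 = 101898 (mod 130321)

Hensel's recurrence: r_{i+1} = r_i − f(r_i)·(f′(r_i))^{-1} mod 19^{i+2}, with f′(x) = 2x. Iterate:
  r_0 = 1 (mod 19)
  r_1 = 96 (mod 361)
  r_2 = 5872 (mod 6859)
  r_3 = 101898 (mod 130321)
Final: r_3 = 101898, and one checks f(r_3) ≡ 0 mod 19^4.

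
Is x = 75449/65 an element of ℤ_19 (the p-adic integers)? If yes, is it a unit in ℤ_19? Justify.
x ∈ ℤ_19 but not a unit; v_19(x) = 3 > 0

ℤ_19 = {x ∈ ℚ_19 : v_19(x) ≥ 0} and ℤ_19^× = {x ∈ ℤ_19 : v_19(x) = 0}. Here v_19(75449/65) = v_19(num) − v_19(den) = 3; compare against these criteria.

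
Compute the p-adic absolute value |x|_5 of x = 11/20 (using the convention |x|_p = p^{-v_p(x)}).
|11/20|_5 = 5

Step 1 — compute v_5(x) by factoring powers of 5 out of the numerator and denominator: v_5(11/20) = -1. Step 2 — apply |x|_p = p^{-v_p(x)} = 5^{1} = 5.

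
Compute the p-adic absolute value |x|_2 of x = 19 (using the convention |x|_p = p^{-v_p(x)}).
|19|_2 = 1

Step 1 — compute v_2(x) by factoring powers of 2 out of the numerator and denominator: v_2(19) = 0. Step 2 — apply |x|_p = p^{-v_p(x)} = 2^{0} = 1.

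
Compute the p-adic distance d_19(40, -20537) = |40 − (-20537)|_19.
d_19(40, -20537) = 1/6859

Step 1 — x − y = 40 − (-20537) = 20577. Step 2 — v_19(20577) = 3 (factor: 20577 = (19^3 · 3); the sign does not affect v_p). Step 3 — |x − y|_19 = 19^{-3} = 1/6859.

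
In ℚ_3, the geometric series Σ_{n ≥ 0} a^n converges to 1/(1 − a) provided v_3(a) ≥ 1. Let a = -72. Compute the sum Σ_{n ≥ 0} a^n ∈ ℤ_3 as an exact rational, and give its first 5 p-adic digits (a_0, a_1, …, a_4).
Σ a^n = 1/(1 − a) = 1/73;  first 5 digits = (1, 0, 1, 0, 0)

v_3(a) = 2 ≥ 1, so the series converges in ℤ_3 to 1/(1 − a) = 1/(1 − (-72)) = 1/73. Expand this rational in ℤ_3: compute digits iteratively via d_i = x_i mod 3, x_{i+1} = (x_i − d_i)/3. The first 5 digits are (1, 0, 1, 0, 0).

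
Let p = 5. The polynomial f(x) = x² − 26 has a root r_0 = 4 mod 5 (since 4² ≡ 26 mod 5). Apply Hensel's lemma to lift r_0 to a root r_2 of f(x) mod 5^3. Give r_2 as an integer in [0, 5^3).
r_2 = 49 (mod 125)

Hensel's recurrence: r_{i+1} = r_i − f(r_i)·(f′(r_i))^{-1} mod 5^{i+2}, with f′(x) = 2x. Iterate:
  r_0 = 4 (mod 5)
  r_1 = 24 (mod 25)
  r_2 = 49 (mod 125)
Final: r_2 = 49, and one checks f(r_2) ≡ 0 mod 5^3.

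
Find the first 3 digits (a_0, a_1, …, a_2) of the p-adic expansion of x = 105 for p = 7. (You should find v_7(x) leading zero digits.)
(a_0, …, a_2) = (0, 1, 2)

v_7(105) = 1, so a_0 = ... = a_0 = 0. Factor out: x = 7^1 · u with u = 15 a unit in ℤ_7. Expand u iteratively via a_{v+i} = u_i mod 7, u_{i+1} = (u_i − a_{v+i})/7:
  u_0 = 15;  a_1 = 1;  u_1 = (u_0 − 1)/7 = 2
  u_1 = 2;  a_2 = 2;  u_2 = (u_1 − 2)/7 = 0
Digits: (0, 1, 2).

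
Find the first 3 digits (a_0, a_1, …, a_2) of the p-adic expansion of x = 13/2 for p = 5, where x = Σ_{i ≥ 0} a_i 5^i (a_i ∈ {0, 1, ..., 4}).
(a_0, …, a_2) = (4, 3, 2)

v_5(13/2) = 0 (numerator and denominator both coprime to 5), so x ∈ ℤ_5^×. Compute digits iteratively via a_i = x_i mod 5, x_{i+1} = (x_i − a_i)/5, with x_0 = x:
  x_0 = 13/2;  a_0 = 4;  x_1 = (x_0 − 4)/5 = 1/2
  x_1 = 1/2;  a_1 = 3;  x_2 = (x_1 − 3)/5 = -1/2
  x_2 = -1/2;  a_2 = 2;  x_3 = (x_2 − 2)/5 = -1/2
Digits: (4, 3, 2).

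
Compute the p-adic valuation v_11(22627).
v_11(22627) = 3

v_11(n) is the largest exponent k such that 11^k divides n. Factor out: 22627 = 11^3 · 17. (Sign doesn't affect v_p.) So v_11(22627) = 3.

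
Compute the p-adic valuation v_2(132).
v_2(132) = 2

v_2(n) is the largest exponent k such that 2^k divides n. Factor out: 132 = 2^2 · 33. (Sign doesn't affect v_p.) So v_2(132) = 2.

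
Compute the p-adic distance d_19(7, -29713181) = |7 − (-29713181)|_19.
d_19(7, -29713181) = 1/2476099

Step 1 — x − y = 7 − (-29713181) = 29713188. Step 2 — v_19(29713188) = 5 (factor: 29713188 = (19^5 · 12); the sign does not affect v_p). Step 3 — |x − y|_19 = 19^{-5} = 1/2476099.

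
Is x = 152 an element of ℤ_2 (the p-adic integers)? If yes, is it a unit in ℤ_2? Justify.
x ∈ ℤ_2 but not a unit; v_2(x) = 3 > 0

ℤ_2 = {x ∈ ℚ_2 : v_2(x) ≥ 0} and ℤ_2^× = {x ∈ ℤ_2 : v_2(x) = 0}. Here v_2(152) = v_2(num) − v_2(den) = 3; compare against these criteria.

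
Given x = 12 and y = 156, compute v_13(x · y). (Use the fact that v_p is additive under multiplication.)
v_13(1872) = 1

v_p(x) = 0 (factor: 12 = 13^0 · 12); v_p(y) = 1 (factor: 156 = 13^1 · 12). Additivity: v_p(xy) = v_p(x) + v_p(y) = 0 + 1 = 1. (Direct check: xy = 1872 = 13^1 · (144).)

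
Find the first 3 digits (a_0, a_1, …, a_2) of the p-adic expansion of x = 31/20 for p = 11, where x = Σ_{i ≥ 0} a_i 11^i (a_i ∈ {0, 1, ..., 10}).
(a_0, …, a_2) = (1, 5, 10)

v_11(31/20) = 0 (numerator and denominator both coprime to 11), so x ∈ ℤ_11^×. Compute digits iteratively via a_i = x_i mod 11, x_{i+1} = (x_i − a_i)/11, with x_0 = x:
  x_0 = 31/20;  a_0 = 1;  x_1 = (x_0 − 1)/11 = 1/20
  x_1 = 1/20;  a_1 = 5;  x_2 = (x_1 − 5)/11 = -9/20
  x_2 = -9/20;  a_2 = 10;  x_3 = (x_2 − 10)/11 = -19/20
Digits: (1, 5, 10).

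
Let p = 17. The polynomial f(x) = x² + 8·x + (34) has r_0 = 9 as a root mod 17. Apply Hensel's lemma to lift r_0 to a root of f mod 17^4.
r_3 = 73041 (mod 83521)

Hensel: r_{i+1} = r_i − f(r_i)·(f′(r_i))^{-1} mod 17^{i+2}, f′(x) = 2x + 8. Iterate:
  r_0 = 9 (mod 17)
  r_1 = 213 (mod 289)
  r_2 = 4259 (mod 4913)
  r_3 = 73041 (mod 83521)
Final: r = 73041 satisfies f(r) ≡ 0 mod 17^4.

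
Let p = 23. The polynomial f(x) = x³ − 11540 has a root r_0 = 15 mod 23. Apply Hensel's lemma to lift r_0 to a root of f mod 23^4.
r_3 = 190087 (mod 279841)

Hensel: r_{i+1} = r_i − f(r_i)/f′(r_i) mod 23^{i+2}, where f′(x) = 3x². Iterate:
  r_0 = 15 (mod 23)
  r_1 = 176 (mod 529)
  r_2 = 7582 (mod 12167)
  r_3 = 190087 (mod 279841)
Final: r = 190087 with f(r) ≡ 0 mod 23^4.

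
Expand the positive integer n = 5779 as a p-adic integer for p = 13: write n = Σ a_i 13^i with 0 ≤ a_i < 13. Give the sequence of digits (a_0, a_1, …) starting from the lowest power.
(a_0, a_1, …) = (7, 2, 8, 2)

Repeated division by 13 gives the digits low-to-high: 5779 = 7 + 2·13^1 + 8·13^2 + 2·13^3. Digit sequence: (7, 2, 8, 2).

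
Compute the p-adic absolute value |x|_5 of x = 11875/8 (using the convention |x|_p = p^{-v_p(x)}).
|11875/8|_5 = 1/625

Step 1 — compute v_5(x) by factoring powers of 5 out of the numerator and denominator: v_5(11875/8) = 4. Step 2 — apply |x|_p = p^{-v_p(x)} = 5^{-4} = 1/625.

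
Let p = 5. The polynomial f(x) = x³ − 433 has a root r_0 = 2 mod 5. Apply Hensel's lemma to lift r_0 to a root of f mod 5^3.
r_2 = 27 (mod 125)

Hensel: r_{i+1} = r_i − f(r_i)/f′(r_i) mod 5^{i+2}, where f′(x) = 3x². Iterate:
  r_0 = 2 (mod 5)
  r_1 = 2 (mod 25)
  r_2 = 27 (mod 125)
Final: r = 27 with f(r) ≡ 0 mod 5^3.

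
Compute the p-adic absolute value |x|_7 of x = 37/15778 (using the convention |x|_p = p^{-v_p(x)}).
|37/15778|_7 = 343

Step 1 — compute v_7(x) by factoring powers of 7 out of the numerator and denominator: v_7(37/15778) = -3. Step 2 — apply |x|_p = p^{-v_p(x)} = 7^{3} = 343.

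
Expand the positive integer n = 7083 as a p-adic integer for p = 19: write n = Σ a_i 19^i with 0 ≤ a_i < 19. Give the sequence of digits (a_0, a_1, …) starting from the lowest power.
(a_0, a_1, …) = (15, 11, 0, 1)

Repeated division by 19 gives the digits low-to-high: 7083 = 15 + 11·19^1 + 1·19^3. Digit sequence: (15, 11, 0, 1).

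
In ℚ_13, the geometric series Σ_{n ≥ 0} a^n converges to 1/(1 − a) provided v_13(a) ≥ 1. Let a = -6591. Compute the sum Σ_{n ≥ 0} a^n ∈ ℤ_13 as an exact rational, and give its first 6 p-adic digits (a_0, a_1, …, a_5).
Σ a^n = 1/(1 − a) = 1/6592;  first 6 digits = (1, 0, 0, 10, 12, 12)

v_13(a) = 3 ≥ 1, so the series converges in ℤ_13 to 1/(1 − a) = 1/(1 − (-6591)) = 1/6592. Expand this rational in ℤ_13: compute digits iteratively via d_i = x_i mod 13, x_{i+1} = (x_i − d_i)/13. The first 6 digits are (1, 0, 0, 10, 12, 12).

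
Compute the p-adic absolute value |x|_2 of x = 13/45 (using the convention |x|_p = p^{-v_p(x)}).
|13/45|_2 = 1

Step 1 — compute v_2(x) by factoring powers of 2 out of the numerator and denominator: v_2(13/45) = 0. Step 2 — apply |x|_p = p^{-v_p(x)} = 2^{0} = 1.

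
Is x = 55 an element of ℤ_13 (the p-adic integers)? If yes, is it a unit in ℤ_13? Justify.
x ∈ ℤ_13^× (unit); v_13(x) = 0

ℤ_13 = {x ∈ ℚ_13 : v_13(x) ≥ 0} and ℤ_13^× = {x ∈ ℤ_13 : v_13(x) = 0}. Here v_13(55) = v_13(num) − v_13(den) = 0; compare against these criteria.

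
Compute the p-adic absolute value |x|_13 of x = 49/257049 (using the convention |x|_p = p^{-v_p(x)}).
|49/257049|_13 = 28561

Step 1 — compute v_13(x) by factoring powers of 13 out of the numerator and denominator: v_13(49/257049) = -4. Step 2 — apply |x|_p = p^{-v_p(x)} = 13^{4} = 28561.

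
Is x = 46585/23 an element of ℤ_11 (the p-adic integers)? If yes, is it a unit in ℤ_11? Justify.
x ∈ ℤ_11 but not a unit; v_11(x) = 3 > 0

ℤ_11 = {x ∈ ℚ_11 : v_11(x) ≥ 0} and ℤ_11^× = {x ∈ ℤ_11 : v_11(x) = 0}. Here v_11(46585/23) = v_11(num) − v_11(den) = 3; compare against these criteria.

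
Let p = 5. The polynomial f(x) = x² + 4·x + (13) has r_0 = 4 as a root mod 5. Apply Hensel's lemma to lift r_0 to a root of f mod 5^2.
r_1 = 19 (mod 25)

Hensel: r_{i+1} = r_i − f(r_i)·(f′(r_i))^{-1} mod 5^{i+2}, f′(x) = 2x + 4. Iterate:
  r_0 = 4 (mod 5)
  r_1 = 19 (mod 25)
Final: r = 19 satisfies f(r) ≡ 0 mod 5^2.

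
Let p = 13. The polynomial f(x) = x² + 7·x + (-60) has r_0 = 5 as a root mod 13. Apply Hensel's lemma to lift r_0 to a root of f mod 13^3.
r_2 = 5 (mod 2197)

Hensel: r_{i+1} = r_i − f(r_i)·(f′(r_i))^{-1} mod 13^{i+2}, f′(x) = 2x + 7. Iterate:
  r_0 = 5 (mod 13)
  r_1 = 5 (mod 169)
  r_2 = 5 (mod 2197)
Final: r = 5 satisfies f(r) ≡ 0 mod 13^3.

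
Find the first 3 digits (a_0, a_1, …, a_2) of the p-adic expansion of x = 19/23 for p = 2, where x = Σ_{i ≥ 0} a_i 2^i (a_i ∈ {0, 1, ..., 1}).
(a_0, …, a_2) = (1, 0, 1)

v_2(19/23) = 0 (numerator and denominator both coprime to 2), so x ∈ ℤ_2^×. Compute digits iteratively via a_i = x_i mod 2, x_{i+1} = (x_i − a_i)/2, with x_0 = x:
  x_0 = 19/23;  a_0 = 1;  x_1 = (x_0 − 1)/2 = -2/23
  x_1 = -2/23;  a_1 = 0;  x_2 = (x_1 − 0)/2 = -1/23
  x_2 = -1/23;  a_2 = 1;  x_3 = (x_2 − 1)/2 = -12/23
Digits: (1, 0, 1).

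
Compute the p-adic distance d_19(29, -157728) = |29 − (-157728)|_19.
d_19(29, -157728) = 1/6859

Step 1 — x − y = 29 − (-157728) = 157757. Step 2 — v_19(157757) = 3 (factor: 157757 = (19^3 · 23); the sign does not affect v_p). Step 3 — |x − y|_19 = 19^{-3} = 1/6859.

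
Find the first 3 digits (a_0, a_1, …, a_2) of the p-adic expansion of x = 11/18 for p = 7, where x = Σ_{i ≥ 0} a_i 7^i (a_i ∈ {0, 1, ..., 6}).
(a_0, …, a_2) = (1, 5, 2)

v_7(11/18) = 0 (numerator and denominator both coprime to 7), so x ∈ ℤ_7^×. Compute digits iteratively via a_i = x_i mod 7, x_{i+1} = (x_i − a_i)/7, with x_0 = x:
  x_0 = 11/18;  a_0 = 1;  x_1 = (x_0 − 1)/7 = -1/18
  x_1 = -1/18;  a_1 = 5;  x_2 = (x_1 − 5)/7 = -13/18
  x_2 = -13/18;  a_2 = 2;  x_3 = (x_2 − 2)/7 = -7/18
Digits: (1, 5, 2).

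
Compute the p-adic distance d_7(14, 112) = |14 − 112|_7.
d_7(14, 112) = 1/49

Step 1 — x − y = 14 − 112 = -98. Step 2 — v_7(-98) = 2 (factor: -98 = −(7^2 · 2); the sign does not affect v_p). Step 3 — |x − y|_7 = 7^{-2} = 1/49.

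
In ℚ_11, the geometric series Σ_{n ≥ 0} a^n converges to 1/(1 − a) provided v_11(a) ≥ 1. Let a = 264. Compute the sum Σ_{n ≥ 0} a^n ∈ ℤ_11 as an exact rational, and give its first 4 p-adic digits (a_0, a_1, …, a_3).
Σ a^n = 1/(1 − a) = -1/263;  first 4 digits = (1, 2, 6, 5)

v_11(a) = 1 ≥ 1, so the series converges in ℤ_11 to 1/(1 − a) = 1/(1 − 264) = -1/263. Expand this rational in ℤ_11: compute digits iteratively via d_i = x_i mod 11, x_{i+1} = (x_i − d_i)/11. The first 4 digits are (1, 2, 6, 5).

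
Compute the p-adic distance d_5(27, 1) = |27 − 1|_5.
d_5(27, 1) = 1

Step 1 — x − y = 27 − 1 = 26. Step 2 — v_5(26) = 0 (factor: 26 = (5^0 · 26); the sign does not affect v_p). Step 3 — |x − y|_5 = 5^{0} = 1.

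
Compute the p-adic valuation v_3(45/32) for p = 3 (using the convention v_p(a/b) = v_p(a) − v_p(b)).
v_3(45/32) = 2

Factor powers of 3 from the numerator and denominator of the reduced fraction: 45 = 3^2 · 5 and 32 = 3^0 · 32. Apply v_p(a/b) = v_p(a) − v_p(b): v_3(45/32) = 2 − 0 = 2.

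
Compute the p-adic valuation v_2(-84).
v_2(-84) = 2

v_2(n) is the largest exponent k such that 2^k divides n. Factor out: -84 = -2^2 · 21. (Sign doesn't affect v_p.) So v_2(-84) = 2.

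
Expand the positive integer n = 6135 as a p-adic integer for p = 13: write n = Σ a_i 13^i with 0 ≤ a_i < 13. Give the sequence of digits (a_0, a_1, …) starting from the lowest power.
(a_0, a_1, …) = (12, 3, 10, 2)

Repeated division by 13 gives the digits low-to-high: 6135 = 12 + 3·13^1 + 10·13^2 + 2·13^3. Digit sequence: (12, 3, 10, 2).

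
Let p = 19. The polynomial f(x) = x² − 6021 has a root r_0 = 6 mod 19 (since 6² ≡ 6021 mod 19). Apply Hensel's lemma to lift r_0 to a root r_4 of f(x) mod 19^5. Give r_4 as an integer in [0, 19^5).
r_4 = 378562 (mod 2476099)

Hensel's recurrence: r_{i+1} = r_i − f(r_i)·(f′(r_i))^{-1} mod 19^{i+2}, with f′(x) = 2x. Iterate:
  r_0 = 6 (mod 19)
  r_1 = 234 (mod 361)
  r_2 = 1317 (mod 6859)
  r_3 = 117920 (mod 130321)
  r_4 = 378562 (mod 2476099)
Final: r_4 = 378562, and one checks f(r_4) ≡ 0 mod 19^5.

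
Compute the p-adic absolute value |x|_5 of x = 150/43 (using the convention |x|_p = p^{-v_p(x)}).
|150/43|_5 = 1/25

Step 1 — compute v_5(x) by factoring powers of 5 out of the numerator and denominator: v_5(150/43) = 2. Step 2 — apply |x|_p = p^{-v_p(x)} = 5^{-2} = 1/25.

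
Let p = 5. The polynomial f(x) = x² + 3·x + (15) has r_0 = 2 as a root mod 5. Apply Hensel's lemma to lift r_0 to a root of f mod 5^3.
r_2 = 52 (mod 125)

Hensel: r_{i+1} = r_i − f(r_i)·(f′(r_i))^{-1} mod 5^{i+2}, f′(x) = 2x + 3. Iterate:
  r_0 = 2 (mod 5)
  r_1 = 2 (mod 25)
  r_2 = 52 (mod 125)
Final: r = 52 satisfies f(r) ≡ 0 mod 5^3.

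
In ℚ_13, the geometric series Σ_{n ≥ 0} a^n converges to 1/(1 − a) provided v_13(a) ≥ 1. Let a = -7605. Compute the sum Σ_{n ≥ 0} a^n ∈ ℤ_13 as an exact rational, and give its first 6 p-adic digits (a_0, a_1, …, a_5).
Σ a^n = 1/(1 − a) = 1/7606;  first 6 digits = (1, 0, 7, 9, 9, 12)

v_13(a) = 2 ≥ 1, so the series converges in ℤ_13 to 1/(1 − a) = 1/(1 − (-7605)) = 1/7606. Expand this rational in ℤ_13: compute digits iteratively via d_i = x_i mod 13, x_{i+1} = (x_i − d_i)/13. The first 6 digits are (1, 0, 7, 9, 9, 12).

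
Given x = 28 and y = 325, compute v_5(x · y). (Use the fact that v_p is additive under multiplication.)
v_5(9100) = 2

v_p(x) = 0 (factor: 28 = 5^0 · 28); v_p(y) = 2 (factor: 325 = 5^2 · 13). Additivity: v_p(xy) = v_p(x) + v_p(y) = 0 + 2 = 2. (Direct check: xy = 9100 = 5^2 · (364).)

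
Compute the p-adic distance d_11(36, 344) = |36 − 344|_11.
d_11(36, 344) = 1/11

Step 1 — x − y = 36 − 344 = -308. Step 2 — v_11(-308) = 1 (factor: -308 = −(11^1 · 28); the sign does not affect v_p). Step 3 — |x − y|_11 = 11^{-1} = 1/11.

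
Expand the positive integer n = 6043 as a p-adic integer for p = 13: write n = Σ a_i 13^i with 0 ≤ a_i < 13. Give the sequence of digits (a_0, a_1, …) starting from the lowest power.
(a_0, a_1, …) = (11, 9, 9, 2)

Repeated division by 13 gives the digits low-to-high: 6043 = 11 + 9·13^1 + 9·13^2 + 2·13^3. Digit sequence: (11, 9, 9, 2).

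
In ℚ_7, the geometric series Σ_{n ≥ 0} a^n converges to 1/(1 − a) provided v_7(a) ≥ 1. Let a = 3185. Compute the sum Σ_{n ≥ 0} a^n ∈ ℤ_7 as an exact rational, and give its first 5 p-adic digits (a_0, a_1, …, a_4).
Σ a^n = 1/(1 − a) = -1/3184;  first 5 digits = (1, 0, 2, 2, 5)

v_7(a) = 2 ≥ 1, so the series converges in ℤ_7 to 1/(1 − a) = 1/(1 − 3185) = -1/3184. Expand this rational in ℤ_7: compute digits iteratively via d_i = x_i mod 7, x_{i+1} = (x_i − d_i)/7. The first 5 digits are (1, 0, 2, 2, 5).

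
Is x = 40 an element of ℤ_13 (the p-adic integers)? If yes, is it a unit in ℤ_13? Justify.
x ∈ ℤ_13^× (unit); v_13(x) = 0

ℤ_13 = {x ∈ ℚ_13 : v_13(x) ≥ 0} and ℤ_13^× = {x ∈ ℤ_13 : v_13(x) = 0}. Here v_13(40) = v_13(num) − v_13(den) = 0; compare against these criteria.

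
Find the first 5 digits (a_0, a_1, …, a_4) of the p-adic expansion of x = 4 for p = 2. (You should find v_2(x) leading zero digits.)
(a_0, …, a_4) = (0, 0, 1, 0, 0)

v_2(4) = 2, so a_0 = ... = a_1 = 0. Factor out: x = 2^2 · u with u = 1 a unit in ℤ_2. Expand u iteratively via a_{v+i} = u_i mod 2, u_{i+1} = (u_i − a_{v+i})/2:
  u_0 = 1;  a_2 = 1;  u_1 = (u_0 − 1)/2 = 0
  u_1 = 0;  a_3 = 0;  u_2 = (u_1 − 0)/2 = 0
  u_2 = 0;  a_4 = 0;  u_3 = (u_2 − 0)/2 = 0
Digits: (0, 0, 1, 0, 0).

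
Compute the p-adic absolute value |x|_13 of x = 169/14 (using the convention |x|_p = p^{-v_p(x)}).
|169/14|_13 = 1/169

Step 1 — compute v_13(x) by factoring powers of 13 out of the numerator and denominator: v_13(169/14) = 2. Step 2 — apply |x|_p = p^{-v_p(x)} = 13^{-2} = 1/169.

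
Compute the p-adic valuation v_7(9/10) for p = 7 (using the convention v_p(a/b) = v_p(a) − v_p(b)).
v_7(9/10) = 0

Factor powers of 7 from the numerator and denominator of the reduced fraction: 9 = 7^0 · 9 and 10 = 7^0 · 10. Apply v_p(a/b) = v_p(a) − v_p(b): v_7(9/10) = 0 − 0 = 0.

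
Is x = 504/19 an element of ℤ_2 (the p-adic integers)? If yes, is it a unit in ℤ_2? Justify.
x ∈ ℤ_2 but not a unit; v_2(x) = 3 > 0

ℤ_2 = {x ∈ ℚ_2 : v_2(x) ≥ 0} and ℤ_2^× = {x ∈ ℤ_2 : v_2(x) = 0}. Here v_2(504/19) = v_2(num) − v_2(den) = 3; compare against these criteria.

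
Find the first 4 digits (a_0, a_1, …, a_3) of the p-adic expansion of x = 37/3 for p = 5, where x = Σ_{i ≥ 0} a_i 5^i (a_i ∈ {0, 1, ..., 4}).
(a_0, …, a_3) = (4, 0, 2, 3)

v_5(37/3) = 0 (numerator and denominator both coprime to 5), so x ∈ ℤ_5^×. Compute digits iteratively via a_i = x_i mod 5, x_{i+1} = (x_i − a_i)/5, with x_0 = x:
  x_0 = 37/3;  a_0 = 4;  x_1 = (x_0 − 4)/5 = 5/3
  x_1 = 5/3;  a_1 = 0;  x_2 = (x_1 − 0)/5 = 1/3
  x_2 = 1/3;  a_2 = 2;  x_3 = (x_2 − 2)/5 = -1/3
  x_3 = -1/3;  a_3 = 3;  x_4 = (x_3 − 3)/5 = -2/3
Digits: (4, 0, 2, 3).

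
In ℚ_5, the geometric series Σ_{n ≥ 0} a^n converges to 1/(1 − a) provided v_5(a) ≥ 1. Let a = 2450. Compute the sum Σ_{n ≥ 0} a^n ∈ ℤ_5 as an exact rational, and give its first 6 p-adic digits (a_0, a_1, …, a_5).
Σ a^n = 1/(1 − a) = -1/2449;  first 6 digits = (1, 0, 3, 4, 2, 1)

v_5(a) = 2 ≥ 1, so the series converges in ℤ_5 to 1/(1 − a) = 1/(1 − 2450) = -1/2449. Expand this rational in ℤ_5: compute digits iteratively via d_i = x_i mod 5, x_{i+1} = (x_i − d_i)/5. The first 6 digits are (1, 0, 3, 4, 2, 1).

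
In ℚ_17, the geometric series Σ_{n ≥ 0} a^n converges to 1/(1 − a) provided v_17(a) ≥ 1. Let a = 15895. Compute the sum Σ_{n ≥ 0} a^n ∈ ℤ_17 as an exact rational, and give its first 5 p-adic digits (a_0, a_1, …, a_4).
Σ a^n = 1/(1 − a) = -1/15894;  first 5 digits = (1, 0, 4, 3, 16)

v_17(a) = 2 ≥ 1, so the series converges in ℤ_17 to 1/(1 − a) = 1/(1 − 15895) = -1/15894. Expand this rational in ℤ_17: compute digits iteratively via d_i = x_i mod 17, x_{i+1} = (x_i − d_i)/17. The first 5 digits are (1, 0, 4, 3, 16).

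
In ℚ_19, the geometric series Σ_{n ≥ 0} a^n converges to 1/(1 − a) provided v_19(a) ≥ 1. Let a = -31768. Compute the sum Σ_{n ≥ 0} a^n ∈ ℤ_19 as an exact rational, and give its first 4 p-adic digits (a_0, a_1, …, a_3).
Σ a^n = 1/(1 − a) = 1/31769;  first 4 digits = (1, 0, 7, 14)

v_19(a) = 2 ≥ 1, so the series converges in ℤ_19 to 1/(1 − a) = 1/(1 − (-31768)) = 1/31769. Expand this rational in ℤ_19: compute digits iteratively via d_i = x_i mod 19, x_{i+1} = (x_i − d_i)/19. The first 4 digits are (1, 0, 7, 14).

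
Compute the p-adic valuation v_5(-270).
v_5(-270) = 1

v_5(n) is the largest exponent k such that 5^k divides n. Factor out: -270 = -5^1 · 54. (Sign doesn't affect v_p.) So v_5(-270) = 1.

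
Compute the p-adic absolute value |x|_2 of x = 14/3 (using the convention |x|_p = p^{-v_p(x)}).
|14/3|_2 = 1/2

Step 1 — compute v_2(x) by factoring powers of 2 out of the numerator and denominator: v_2(14/3) = 1. Step 2 — apply |x|_p = p^{-v_p(x)} = 2^{-1} = 1/2.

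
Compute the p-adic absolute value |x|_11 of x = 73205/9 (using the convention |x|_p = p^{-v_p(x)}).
|73205/9|_11 = 1/14641

Step 1 — compute v_11(x) by factoring powers of 11 out of the numerator and denominator: v_11(73205/9) = 4. Step 2 — apply |x|_p = p^{-v_p(x)} = 11^{-4} = 1/14641.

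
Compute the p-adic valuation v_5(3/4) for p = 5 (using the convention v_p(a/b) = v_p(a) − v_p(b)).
v_5(3/4) = 0

Factor powers of 5 from the numerator and denominator of the reduced fraction: 3 = 5^0 · 3 and 4 = 5^0 · 4. Apply v_p(a/b) = v_p(a) − v_p(b): v_5(3/4) = 0 − 0 = 0.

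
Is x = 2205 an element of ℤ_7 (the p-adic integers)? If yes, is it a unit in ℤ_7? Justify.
x ∈ ℤ_7 but not a unit; v_7(x) = 2 > 0

ℤ_7 = {x ∈ ℚ_7 : v_7(x) ≥ 0} and ℤ_7^× = {x ∈ ℤ_7 : v_7(x) = 0}. Here v_7(2205) = v_7(num) − v_7(den) = 2; compare against these criteria.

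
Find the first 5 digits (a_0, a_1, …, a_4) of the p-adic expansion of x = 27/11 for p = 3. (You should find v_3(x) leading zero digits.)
(a_0, …, a_4) = (0, 0, 0, 2, 1)

v_3(27/11) = 3, so a_0 = ... = a_2 = 0. Factor out: x = 3^3 · u with u = 1/11 a unit in ℤ_3. Expand u iteratively via a_{v+i} = u_i mod 3, u_{i+1} = (u_i − a_{v+i})/3:
  u_0 = 1/11;  a_3 = 2;  u_1 = (u_0 − 2)/3 = -7/11
  u_1 = -7/11;  a_4 = 1;  u_2 = (u_1 − 1)/3 = -6/11
Digits: (0, 0, 0, 2, 1).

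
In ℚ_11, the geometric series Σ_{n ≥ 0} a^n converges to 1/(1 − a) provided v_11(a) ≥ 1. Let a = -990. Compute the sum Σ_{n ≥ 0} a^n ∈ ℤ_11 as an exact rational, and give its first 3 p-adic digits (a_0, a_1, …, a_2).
Σ a^n = 1/(1 − a) = 1/991;  first 3 digits = (1, 9, 6)

v_11(a) = 1 ≥ 1, so the series converges in ℤ_11 to 1/(1 − a) = 1/(1 − (-990)) = 1/991. Expand this rational in ℤ_11: compute digits iteratively via d_i = x_i mod 11, x_{i+1} = (x_i − d_i)/11. The first 3 digits are (1, 9, 6).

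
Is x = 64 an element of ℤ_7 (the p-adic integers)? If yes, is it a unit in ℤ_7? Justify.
x ∈ ℤ_7^× (unit); v_7(x) = 0

ℤ_7 = {x ∈ ℚ_7 : v_7(x) ≥ 0} and ℤ_7^× = {x ∈ ℤ_7 : v_7(x) = 0}. Here v_7(64) = v_7(num) − v_7(den) = 0; compare against these criteria.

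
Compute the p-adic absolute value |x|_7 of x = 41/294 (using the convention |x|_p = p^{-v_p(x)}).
|41/294|_7 = 49

Step 1 — compute v_7(x) by factoring powers of 7 out of the numerator and denominator: v_7(41/294) = -2. Step 2 — apply |x|_p = p^{-v_p(x)} = 7^{2} = 49.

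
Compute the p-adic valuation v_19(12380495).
v_19(12380495) = 5

v_19(n) is the largest exponent k such that 19^k divides n. Factor out: 12380495 = 19^5 · 5. (Sign doesn't affect v_p.) So v_19(12380495) = 5.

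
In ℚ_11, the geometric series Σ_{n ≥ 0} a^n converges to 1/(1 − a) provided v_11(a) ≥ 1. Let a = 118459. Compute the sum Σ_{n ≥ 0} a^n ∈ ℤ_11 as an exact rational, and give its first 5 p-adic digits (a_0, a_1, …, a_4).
Σ a^n = 1/(1 − a) = -1/118458;  first 5 digits = (1, 0, 0, 1, 8)

v_11(a) = 3 ≥ 1, so the series converges in ℤ_11 to 1/(1 − a) = 1/(1 − 118459) = -1/118458. Expand this rational in ℤ_11: compute digits iteratively via d_i = x_i mod 11, x_{i+1} = (x_i − d_i)/11. The first 5 digits are (1, 0, 0, 1, 8).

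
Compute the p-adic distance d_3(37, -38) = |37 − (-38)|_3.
d_3(37, -38) = 1/3

Step 1 — x − y = 37 − (-38) = 75. Step 2 — v_3(75) = 1 (factor: 75 = (3^1 · 25); the sign does not affect v_p). Step 3 — |x − y|_3 = 3^{-1} = 1/3.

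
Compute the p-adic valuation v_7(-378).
v_7(-378) = 1

v_7(n) is the largest exponent k such that 7^k divides n. Factor out: -378 = -7^1 · 54. (Sign doesn't affect v_p.) So v_7(-378) = 1.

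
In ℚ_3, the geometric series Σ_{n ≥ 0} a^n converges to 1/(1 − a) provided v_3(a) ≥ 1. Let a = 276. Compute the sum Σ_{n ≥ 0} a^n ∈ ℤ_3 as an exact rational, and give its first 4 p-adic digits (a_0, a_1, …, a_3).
Σ a^n = 1/(1 − a) = -1/275;  first 4 digits = (1, 2, 1, 1)

v_3(a) = 1 ≥ 1, so the series converges in ℤ_3 to 1/(1 − a) = 1/(1 − 276) = -1/275. Expand this rational in ℤ_3: compute digits iteratively via d_i = x_i mod 3, x_{i+1} = (x_i − d_i)/3. The first 4 digits are (1, 2, 1, 1).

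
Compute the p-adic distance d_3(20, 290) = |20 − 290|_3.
d_3(20, 290) = 1/27

Step 1 — x − y = 20 − 290 = -270. Step 2 — v_3(-270) = 3 (factor: -270 = −(3^3 · 10); the sign does not affect v_p). Step 3 — |x − y|_3 = 3^{-3} = 1/27.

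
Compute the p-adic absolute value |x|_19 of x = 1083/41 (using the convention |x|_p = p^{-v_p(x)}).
|1083/41|_19 = 1/361

Step 1 — compute v_19(x) by factoring powers of 19 out of the numerator and denominator: v_19(1083/41) = 2. Step 2 — apply |x|_p = p^{-v_p(x)} = 19^{-2} = 1/361.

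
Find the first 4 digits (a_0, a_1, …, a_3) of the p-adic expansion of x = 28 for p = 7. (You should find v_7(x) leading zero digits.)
(a_0, …, a_3) = (0, 4, 0, 0)

v_7(28) = 1, so a_0 = ... = a_0 = 0. Factor out: x = 7^1 · u with u = 4 a unit in ℤ_7. Expand u iteratively via a_{v+i} = u_i mod 7, u_{i+1} = (u_i − a_{v+i})/7:
  u_0 = 4;  a_1 = 4;  u_1 = (u_0 − 4)/7 = 0
  u_1 = 0;  a_2 = 0;  u_2 = (u_1 − 0)/7 = 0
  u_2 = 0;  a_3 = 0;  u_3 = (u_2 − 0)/7 = 0
Digits: (0, 4, 0, 0).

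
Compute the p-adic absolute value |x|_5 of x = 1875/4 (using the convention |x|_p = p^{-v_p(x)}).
|1875/4|_5 = 1/625

Step 1 — compute v_5(x) by factoring powers of 5 out of the numerator and denominator: v_5(1875/4) = 4. Step 2 — apply |x|_p = p^{-v_p(x)} = 5^{-4} = 1/625.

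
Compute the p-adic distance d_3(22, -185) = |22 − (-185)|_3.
d_3(22, -185) = 1/9

Step 1 — x − y = 22 − (-185) = 207. Step 2 — v_3(207) = 2 (factor: 207 = (3^2 · 23); the sign does not affect v_p). Step 3 — |x − y|_3 = 3^{-2} = 1/9.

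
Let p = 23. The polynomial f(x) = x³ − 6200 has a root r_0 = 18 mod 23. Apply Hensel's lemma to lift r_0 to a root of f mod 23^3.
r_2 = 961 (mod 12167)

Hensel: r_{i+1} = r_i − f(r_i)/f′(r_i) mod 23^{i+2}, where f′(x) = 3x². Iterate:
  r_0 = 18 (mod 23)
  r_1 = 432 (mod 529)
  r_2 = 961 (mod 12167)
Final: r = 961 with f(r) ≡ 0 mod 23^3.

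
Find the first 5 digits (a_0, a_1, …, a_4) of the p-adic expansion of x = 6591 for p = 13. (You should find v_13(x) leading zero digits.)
(a_0, …, a_4) = (0, 0, 0, 3, 0)

v_13(6591) = 3, so a_0 = ... = a_2 = 0. Factor out: x = 13^3 · u with u = 3 a unit in ℤ_13. Expand u iteratively via a_{v+i} = u_i mod 13, u_{i+1} = (u_i − a_{v+i})/13:
  u_0 = 3;  a_3 = 3;  u_1 = (u_0 − 3)/13 = 0
  u_1 = 0;  a_4 = 0;  u_2 = (u_1 − 0)/13 = 0
Digits: (0, 0, 0, 3, 0).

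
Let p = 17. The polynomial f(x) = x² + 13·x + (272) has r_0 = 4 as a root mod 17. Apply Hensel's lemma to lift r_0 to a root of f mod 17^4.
r_3 = 47604 (mod 83521)

Hensel: r_{i+1} = r_i − f(r_i)·(f′(r_i))^{-1} mod 17^{i+2}, f′(x) = 2x + 13. Iterate:
  r_0 = 4 (mod 17)
  r_1 = 208 (mod 289)
  r_2 = 3387 (mod 4913)
  r_3 = 47604 (mod 83521)
Final: r = 47604 satisfies f(r) ≡ 0 mod 17^4.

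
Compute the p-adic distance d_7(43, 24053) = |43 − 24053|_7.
d_7(43, 24053) = 1/2401

Step 1 — x − y = 43 − 24053 = -24010. Step 2 — v_7(-24010) = 4 (factor: -24010 = −(7^4 · 10); the sign does not affect v_p). Step 3 — |x − y|_7 = 7^{-4} = 1/2401.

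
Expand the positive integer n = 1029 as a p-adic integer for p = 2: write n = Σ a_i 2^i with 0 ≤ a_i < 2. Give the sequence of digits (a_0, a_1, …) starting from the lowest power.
(a_0, a_1, …) = (1, 0, 1, 0, 0, 0, 0, 0, 0, 0, 1)

Repeated division by 2 gives the digits low-to-high: 1029 = 1 + 1·2^2 + 1·2^10. Digit sequence: (1, 0, 1, 0, 0, 0, 0, 0, 0, 0, 1).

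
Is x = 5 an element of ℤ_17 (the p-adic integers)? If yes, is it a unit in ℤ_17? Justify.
x ∈ ℤ_17^× (unit); v_17(x) = 0

ℤ_17 = {x ∈ ℚ_17 : v_17(x) ≥ 0} and ℤ_17^× = {x ∈ ℤ_17 : v_17(x) = 0}. Here v_17(5) = v_17(num) − v_17(den) = 0; compare against these criteria.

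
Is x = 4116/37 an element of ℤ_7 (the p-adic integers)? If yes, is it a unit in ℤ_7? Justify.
x ∈ ℤ_7 but not a unit; v_7(x) = 3 > 0

ℤ_7 = {x ∈ ℚ_7 : v_7(x) ≥ 0} and ℤ_7^× = {x ∈ ℤ_7 : v_7(x) = 0}. Here v_7(4116/37) = v_7(num) − v_7(den) = 3; compare against these criteria.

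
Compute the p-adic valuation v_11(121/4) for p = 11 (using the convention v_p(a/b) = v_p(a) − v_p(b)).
v_11(121/4) = 2

Factor powers of 11 from the numerator and denominator of the reduced fraction: 121 = 11^2 · 1 and 4 = 11^0 · 4. Apply v_p(a/b) = v_p(a) − v_p(b): v_11(121/4) = 2 − 0 = 2.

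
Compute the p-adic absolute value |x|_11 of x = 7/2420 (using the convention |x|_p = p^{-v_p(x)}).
|7/2420|_11 = 121

Step 1 — compute v_11(x) by factoring powers of 11 out of the numerator and denominator: v_11(7/2420) = -2. Step 2 — apply |x|_p = p^{-v_p(x)} = 11^{2} = 121.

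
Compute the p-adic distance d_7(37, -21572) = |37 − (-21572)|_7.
d_7(37, -21572) = 1/2401

Step 1 — x − y = 37 − (-21572) = 21609. Step 2 — v_7(21609) = 4 (factor: 21609 = (7^4 · 9); the sign does not affect v_p). Step 3 — |x − y|_7 = 7^{-4} = 1/2401.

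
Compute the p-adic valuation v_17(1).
v_17(1) = 0

v_17(n) is the largest exponent k such that 17^k divides n. Factor out: 1 = 17^0 · 1. (Sign doesn't affect v_p.) So v_17(1) = 0.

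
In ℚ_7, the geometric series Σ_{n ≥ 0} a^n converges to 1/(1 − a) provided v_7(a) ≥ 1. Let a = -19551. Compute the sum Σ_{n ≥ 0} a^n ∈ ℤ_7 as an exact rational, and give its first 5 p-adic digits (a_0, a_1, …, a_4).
Σ a^n = 1/(1 − a) = 1/19552;  first 5 digits = (1, 0, 0, 6, 5)

v_7(a) = 3 ≥ 1, so the series converges in ℤ_7 to 1/(1 − a) = 1/(1 − (-19551)) = 1/19552. Expand this rational in ℤ_7: compute digits iteratively via d_i = x_i mod 7, x_{i+1} = (x_i − d_i)/7. The first 5 digits are (1, 0, 0, 6, 5).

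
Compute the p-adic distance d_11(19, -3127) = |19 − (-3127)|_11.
d_11(19, -3127) = 1/121

Step 1 — x − y = 19 − (-3127) = 3146. Step 2 — v_11(3146) = 2 (factor: 3146 = (11^2 · 26); the sign does not affect v_p). Step 3 — |x − y|_11 = 11^{-2} = 1/121.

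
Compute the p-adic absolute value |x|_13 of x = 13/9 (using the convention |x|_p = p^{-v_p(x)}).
|13/9|_13 = 1/13

Step 1 — compute v_13(x) by factoring powers of 13 out of the numerator and denominator: v_13(13/9) = 1. Step 2 — apply |x|_p = p^{-v_p(x)} = 13^{-1} = 1/13.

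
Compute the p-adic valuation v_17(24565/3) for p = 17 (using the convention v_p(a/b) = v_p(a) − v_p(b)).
v_17(24565/3) = 3

Factor powers of 17 from the numerator and denominator of the reduced fraction: 24565 = 17^3 · 5 and 3 = 17^0 · 3. Apply v_p(a/b) = v_p(a) − v_p(b): v_17(24565/3) = 3 − 0 = 3.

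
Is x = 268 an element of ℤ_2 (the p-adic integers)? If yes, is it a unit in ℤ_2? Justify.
x ∈ ℤ_2 but not a unit; v_2(x) = 2 > 0

ℤ_2 = {x ∈ ℚ_2 : v_2(x) ≥ 0} and ℤ_2^× = {x ∈ ℤ_2 : v_2(x) = 0}. Here v_2(268) = v_2(num) − v_2(den) = 2; compare against these criteria.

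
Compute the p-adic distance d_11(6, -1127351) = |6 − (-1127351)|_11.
d_11(6, -1127351) = 1/161051

Step 1 — x − y = 6 − (-1127351) = 1127357. Step 2 — v_11(1127357) = 5 (factor: 1127357 = (11^5 · 7); the sign does not affect v_p). Step 3 — |x − y|_11 = 11^{-5} = 1/161051.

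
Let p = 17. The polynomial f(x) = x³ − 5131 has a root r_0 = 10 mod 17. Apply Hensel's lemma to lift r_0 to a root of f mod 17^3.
r_2 = 4379 (mod 4913)

Hensel: r_{i+1} = r_i − f(r_i)/f′(r_i) mod 17^{i+2}, where f′(x) = 3x². Iterate:
  r_0 = 10 (mod 17)
  r_1 = 44 (mod 289)
  r_2 = 4379 (mod 4913)
Final: r = 4379 with f(r) ≡ 0 mod 17^3.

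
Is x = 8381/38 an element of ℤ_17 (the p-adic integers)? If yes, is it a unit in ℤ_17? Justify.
x ∈ ℤ_17 but not a unit; v_17(x) = 2 > 0

ℤ_17 = {x ∈ ℚ_17 : v_17(x) ≥ 0} and ℤ_17^× = {x ∈ ℤ_17 : v_17(x) = 0}. Here v_17(8381/38) = v_17(num) − v_17(den) = 2; compare against these criteria.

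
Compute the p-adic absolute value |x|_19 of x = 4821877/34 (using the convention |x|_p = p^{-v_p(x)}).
|4821877/34|_19 = 1/130321

Step 1 — compute v_19(x) by factoring powers of 19 out of the numerator and denominator: v_19(4821877/34) = 4. Step 2 — apply |x|_p = p^{-v_p(x)} = 19^{-4} = 1/130321.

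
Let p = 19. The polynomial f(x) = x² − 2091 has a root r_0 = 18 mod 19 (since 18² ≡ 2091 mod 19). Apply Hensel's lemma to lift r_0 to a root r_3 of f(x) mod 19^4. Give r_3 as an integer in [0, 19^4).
r_3 = 116279 (mod 130321)

Hensel's recurrence: r_{i+1} = r_i − f(r_i)·(f′(r_i))^{-1} mod 19^{i+2}, with f′(x) = 2x. Iterate:
  r_0 = 18 (mod 19)
  r_1 = 37 (mod 361)
  r_2 = 6535 (mod 6859)
  r_3 = 116279 (mod 130321)
Final: r_3 = 116279, and one checks f(r_3) ≡ 0 mod 19^4.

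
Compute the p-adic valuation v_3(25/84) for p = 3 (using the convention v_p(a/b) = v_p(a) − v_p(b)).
v_3(25/84) = -1

Factor powers of 3 from the numerator and denominator of the reduced fraction: 25 = 3^0 · 25 and 84 = 3^1 · 28. Apply v_p(a/b) = v_p(a) − v_p(b): v_3(25/84) = 0 − 1 = -1.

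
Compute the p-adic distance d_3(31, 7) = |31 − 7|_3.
d_3(31, 7) = 1/3

Step 1 — x − y = 31 − 7 = 24. Step 2 — v_3(24) = 1 (factor: 24 = (3^1 · 8); the sign does not affect v_p). Step 3 — |x − y|_3 = 3^{-1} = 1/3.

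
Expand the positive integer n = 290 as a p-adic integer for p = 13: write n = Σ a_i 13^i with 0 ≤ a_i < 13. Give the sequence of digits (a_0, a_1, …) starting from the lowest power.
(a_0, a_1, …) = (4, 9, 1)

Repeated division by 13 gives the digits low-to-high: 290 = 4 + 9·13^1 + 1·13^2. Digit sequence: (4, 9, 1).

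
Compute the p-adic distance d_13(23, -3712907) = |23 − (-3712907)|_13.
d_13(23, -3712907) = 1/371293

Step 1 — x − y = 23 − (-3712907) = 3712930. Step 2 — v_13(3712930) = 5 (factor: 3712930 = (13^5 · 10); the sign does not affect v_p). Step 3 — |x − y|_13 = 13^{-5} = 1/371293.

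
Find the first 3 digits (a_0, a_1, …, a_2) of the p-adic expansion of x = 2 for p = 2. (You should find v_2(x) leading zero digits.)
(a_0, …, a_2) = (0, 1, 0)

v_2(2) = 1, so a_0 = ... = a_0 = 0. Factor out: x = 2^1 · u with u = 1 a unit in ℤ_2. Expand u iteratively via a_{v+i} = u_i mod 2, u_{i+1} = (u_i − a_{v+i})/2:
  u_0 = 1;  a_1 = 1;  u_1 = (u_0 − 1)/2 = 0
  u_1 = 0;  a_2 = 0;  u_2 = (u_1 − 0)/2 = 0
Digits: (0, 1, 0).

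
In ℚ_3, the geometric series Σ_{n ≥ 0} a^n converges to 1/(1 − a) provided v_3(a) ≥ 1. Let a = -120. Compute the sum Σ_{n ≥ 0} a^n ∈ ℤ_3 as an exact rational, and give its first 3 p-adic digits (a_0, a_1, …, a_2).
Σ a^n = 1/(1 − a) = 1/121;  first 3 digits = (1, 2, 2)

v_3(a) = 1 ≥ 1, so the series converges in ℤ_3 to 1/(1 − a) = 1/(1 − (-120)) = 1/121. Expand this rational in ℤ_3: compute digits iteratively via d_i = x_i mod 3, x_{i+1} = (x_i − d_i)/3. The first 3 digits are (1, 2, 2).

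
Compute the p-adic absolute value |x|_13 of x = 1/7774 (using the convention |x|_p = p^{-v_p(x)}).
|1/7774|_13 = 169

Step 1 — compute v_13(x) by factoring powers of 13 out of the numerator and denominator: v_13(1/7774) = -2. Step 2 — apply |x|_p = p^{-v_p(x)} = 13^{2} = 169.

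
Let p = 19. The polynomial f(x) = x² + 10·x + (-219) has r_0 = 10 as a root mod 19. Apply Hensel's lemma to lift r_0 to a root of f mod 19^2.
r_1 = 143 (mod 361)

Hensel: r_{i+1} = r_i − f(r_i)·(f′(r_i))^{-1} mod 19^{i+2}, f′(x) = 2x + 10. Iterate:
  r_0 = 10 (mod 19)
  r_1 = 143 (mod 361)
Final: r = 143 satisfies f(r) ≡ 0 mod 19^2.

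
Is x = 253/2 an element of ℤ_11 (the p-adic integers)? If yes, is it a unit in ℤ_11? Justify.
x ∈ ℤ_11 but not a unit; v_11(x) = 1 > 0

ℤ_11 = {x ∈ ℚ_11 : v_11(x) ≥ 0} and ℤ_11^× = {x ∈ ℤ_11 : v_11(x) = 0}. Here v_11(253/2) = v_11(num) − v_11(den) = 1; compare against these criteria.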